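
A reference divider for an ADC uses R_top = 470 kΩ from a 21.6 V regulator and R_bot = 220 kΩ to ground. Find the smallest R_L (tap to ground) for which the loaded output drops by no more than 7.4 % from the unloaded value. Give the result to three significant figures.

R_L(min) ≈ 1.88 MΩ

Output resistance R_th = R_top‖R_bot = (470 × 220)/690.0 = 149.9 kΩ.
The fractional drop is R_th/(R_th + R_L); requiring this ≤ 0.0740 gives R_L ≥ R_th(1/0.0740 − 1) = 149.9 × 12.51 = 1.88 MΩ.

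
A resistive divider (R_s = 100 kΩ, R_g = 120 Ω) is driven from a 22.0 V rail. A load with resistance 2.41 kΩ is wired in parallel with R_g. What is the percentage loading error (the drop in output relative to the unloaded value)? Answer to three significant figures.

The divider's output (Thévenin) resistance is R_s‖R_g = 119.9 Ω.
Fractional drop under load = R_th/(R_th + R_L) = 119.9 / (119.9 + 2410) = 0.04738.
So the output falls by 4.74 %.

4.74 %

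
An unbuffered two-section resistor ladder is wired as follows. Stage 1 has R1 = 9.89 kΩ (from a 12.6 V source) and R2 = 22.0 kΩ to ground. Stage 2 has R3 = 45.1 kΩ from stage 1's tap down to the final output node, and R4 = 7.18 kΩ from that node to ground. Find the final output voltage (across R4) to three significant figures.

V_out ≈ 1.06 V

Stage 2 presents R3+R4 = 52.28 kΩ as a load on stage 1's tap.
Stage 1's lower leg becomes R2‖(R3+R4) = 15.48 kΩ, so V_mid = 12.6 × 15.48/25.37 = 7.689 V.
Stage 2 is itself unloaded: V_out = V_mid × R4/(R3+R4) = 7.689 × 7.18/52.28 = 1.06 V.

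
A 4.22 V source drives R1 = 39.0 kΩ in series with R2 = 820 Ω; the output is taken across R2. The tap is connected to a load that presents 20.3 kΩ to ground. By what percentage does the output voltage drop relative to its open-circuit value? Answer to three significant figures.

3.81 %

The divider's output (Thévenin) resistance is R1‖R2 = 803.1 Ω.
Fractional drop under load = R_th/(R_th + R_L) = 803.1 / (803.1 + 20300) = 0.03806.
So the output falls by 3.81 %.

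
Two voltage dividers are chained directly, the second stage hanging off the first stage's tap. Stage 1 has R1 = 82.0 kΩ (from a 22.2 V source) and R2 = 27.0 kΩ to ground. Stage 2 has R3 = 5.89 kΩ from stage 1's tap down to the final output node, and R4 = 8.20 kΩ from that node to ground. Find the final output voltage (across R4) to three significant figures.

V_out ≈ 1.31 V

Stage 2 presents R3+R4 = 14.09 kΩ as a load on stage 1's tap.
Stage 1's lower leg becomes R2‖(R3+R4) = 9.258 kΩ, so V_mid = 22.2 × 9.258/91.26 = 2.252 V.
Stage 2 is itself unloaded: V_out = V_mid × R4/(R3+R4) = 2.252 × 8.20/14.09 = 1.31 V.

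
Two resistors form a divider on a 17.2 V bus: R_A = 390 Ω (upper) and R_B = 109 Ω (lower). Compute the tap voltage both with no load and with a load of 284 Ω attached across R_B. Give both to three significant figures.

Unloaded: 3.76 V; loaded: 2.89 V

Open-circuit: V = 17.2 × 109/(390 + 109) = 3.76 V.
With the load, R_B becomes R_B‖R_L = 78.77 Ω, so V = 17.2 × 78.77/468.8 = 2.89 V.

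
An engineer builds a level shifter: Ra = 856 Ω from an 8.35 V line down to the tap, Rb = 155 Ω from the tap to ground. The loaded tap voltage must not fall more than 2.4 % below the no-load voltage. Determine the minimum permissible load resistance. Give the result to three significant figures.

Output resistance R_th = Ra‖Rb = (856 × 155)/1011 = 131.2 Ω.
The fractional drop is R_th/(R_th + R_L); requiring this ≤ 0.0240 gives R_L ≥ R_th(1/0.0240 − 1) = 131.2 × 40.67 = 5.34 kΩ.

R_L(min) ≈ 5.34 kΩ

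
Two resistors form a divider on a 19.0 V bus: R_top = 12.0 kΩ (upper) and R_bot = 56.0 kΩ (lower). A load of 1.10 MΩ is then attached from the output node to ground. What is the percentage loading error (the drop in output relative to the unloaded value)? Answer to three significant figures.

0.890 %

The divider's output (Thévenin) resistance is R_top‖R_bot = 9.882 kΩ.
Fractional drop under load = R_th/(R_th + R_L) = 9.882 / (9.882 + 1100) = 0.008904.
So the output falls by 0.890 %.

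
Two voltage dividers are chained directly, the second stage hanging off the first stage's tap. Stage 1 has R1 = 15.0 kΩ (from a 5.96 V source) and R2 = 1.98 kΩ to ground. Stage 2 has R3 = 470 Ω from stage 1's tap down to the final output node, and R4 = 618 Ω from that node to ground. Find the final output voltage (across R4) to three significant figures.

V_out ≈ 0.151 V

Stage 2 presents R3+R4 = 1088 Ω as a load on stage 1's tap.
Stage 1's lower leg becomes R2‖(R3+R4) = 702.2 Ω, so V_mid = 5.96 × 702.2/15700 = 0.2665 V.
Stage 2 is itself unloaded: V_out = V_mid × R4/(R3+R4) = 0.2665 × 618/1088 = 0.151 V.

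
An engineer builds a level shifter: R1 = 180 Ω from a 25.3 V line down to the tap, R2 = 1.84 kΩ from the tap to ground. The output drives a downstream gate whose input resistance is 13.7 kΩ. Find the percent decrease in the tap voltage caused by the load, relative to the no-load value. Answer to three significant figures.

The divider's output (Thévenin) resistance is R1‖R2 = 164.0 Ω.
Fractional drop under load = R_th/(R_th + R_L) = 164.0 / (164.0 + 13700) = 0.01183.
So the output falls by 1.18 %.

1.18 %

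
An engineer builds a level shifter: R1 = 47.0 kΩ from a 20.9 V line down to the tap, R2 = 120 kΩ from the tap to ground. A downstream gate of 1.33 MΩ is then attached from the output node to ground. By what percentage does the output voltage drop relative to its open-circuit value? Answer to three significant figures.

The divider's output (Thévenin) resistance is R1‖R2 = 33.77 kΩ.
Fractional drop under load = R_th/(R_th + R_L) = 33.77 / (33.77 + 1330) = 0.02476.
So the output falls by 2.48 %.

2.48 %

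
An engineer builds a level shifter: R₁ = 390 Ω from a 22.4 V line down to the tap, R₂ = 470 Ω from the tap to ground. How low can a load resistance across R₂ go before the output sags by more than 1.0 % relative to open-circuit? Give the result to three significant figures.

Output resistance R_th = R₁‖R₂ = (390 × 470)/860.0 = 213.1 Ω.
The fractional drop is R_th/(R_th + R_L); requiring this ≤ 0.0100 gives R_L ≥ R_th(1/0.0100 − 1) = 213.1 × 99.00 = 21.1 kΩ.

R_L(min) ≈ 21.1 kΩ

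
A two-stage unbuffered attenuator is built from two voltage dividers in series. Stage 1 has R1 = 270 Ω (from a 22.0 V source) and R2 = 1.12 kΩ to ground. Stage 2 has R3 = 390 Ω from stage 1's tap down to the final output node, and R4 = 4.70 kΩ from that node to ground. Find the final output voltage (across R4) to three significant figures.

Stage 2 presents R3+R4 = 5090 Ω as a load on stage 1's tap.
Stage 1's lower leg becomes R2‖(R3+R4) = 918.0 Ω, so V_mid = 22.0 × 918.0/1188 = 17.00 V.
Stage 2 is itself unloaded: V_out = V_mid × R4/(R3+R4) = 17.00 × 4700/5090 = 15.7 V.

V_out ≈ 15.7 V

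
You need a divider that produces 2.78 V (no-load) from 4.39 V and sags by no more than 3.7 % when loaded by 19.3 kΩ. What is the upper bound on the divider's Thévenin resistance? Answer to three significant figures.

Loading drop = R_th/(R_th + R_L) ≤ 0.0370, so R_th ≤ R_L · ε/(1−ε) = 19.3 kΩ × 0.0370/0.9630 = 742 Ω.
(Any R1, R2 with R2/(R1+R2) = 0.633 and R1‖R2 ≤ 742 Ω will meet the spec.)

R_th ≤ 742 Ω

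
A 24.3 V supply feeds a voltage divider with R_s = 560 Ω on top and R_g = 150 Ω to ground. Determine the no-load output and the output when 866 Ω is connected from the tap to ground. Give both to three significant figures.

Unloaded: 5.13 V; loaded: 4.52 V

Open-circuit: V = 24.3 × 150/(560 + 150) = 5.13 V.
With the load, R_g becomes R_g‖R_L = 127.9 Ω, so V = 24.3 × 127.9/687.9 = 4.52 V.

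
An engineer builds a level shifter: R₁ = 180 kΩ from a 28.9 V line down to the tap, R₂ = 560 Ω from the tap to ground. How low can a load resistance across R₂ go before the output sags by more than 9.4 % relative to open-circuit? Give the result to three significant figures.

R_L(min) ≈ 5.38 kΩ

Output resistance R_th = R₁‖R₂ = (180000 × 560)/180600 = 558.3 Ω.
The fractional drop is R_th/(R_th + R_L); requiring this ≤ 0.0940 gives R_L ≥ R_th(1/0.0940 − 1) = 558.3 × 9.638 = 5.38 kΩ.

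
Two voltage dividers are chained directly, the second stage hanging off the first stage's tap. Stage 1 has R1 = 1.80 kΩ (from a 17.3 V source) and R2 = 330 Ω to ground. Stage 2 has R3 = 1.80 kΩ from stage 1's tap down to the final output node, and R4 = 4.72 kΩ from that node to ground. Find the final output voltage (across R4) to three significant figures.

Stage 2 presents R3+R4 = 6520 Ω as a load on stage 1's tap.
Stage 1's lower leg becomes R2‖(R3+R4) = 314.1 Ω, so V_mid = 17.3 × 314.1/2114 = 2.570 V.
Stage 2 is itself unloaded: V_out = V_mid × R4/(R3+R4) = 2.570 × 4720/6520 = 1.86 V.

V_out ≈ 1.86 V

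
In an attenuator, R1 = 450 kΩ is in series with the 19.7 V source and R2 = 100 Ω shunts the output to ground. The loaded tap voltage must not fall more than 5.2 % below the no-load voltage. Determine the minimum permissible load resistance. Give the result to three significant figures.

R_L(min) ≈ 1.82 kΩ

Output resistance R_th = R1‖R2 = (450000 × 100)/450100 = 99.98 Ω.
The fractional drop is R_th/(R_th + R_L); requiring this ≤ 0.0520 gives R_L ≥ R_th(1/0.0520 − 1) = 99.98 × 18.23 = 1.82 kΩ.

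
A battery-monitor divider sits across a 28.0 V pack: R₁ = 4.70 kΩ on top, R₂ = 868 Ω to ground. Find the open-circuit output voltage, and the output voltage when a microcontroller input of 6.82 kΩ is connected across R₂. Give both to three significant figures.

Open-circuit: V = 28.0 × 868/(4700 + 868) = 4.36 V.
With the load, R₂ becomes R₂‖R_L = 770.0 Ω, so V = 28.0 × 770.0/5470 = 3.94 V.

Unloaded: 4.36 V; loaded: 3.94 V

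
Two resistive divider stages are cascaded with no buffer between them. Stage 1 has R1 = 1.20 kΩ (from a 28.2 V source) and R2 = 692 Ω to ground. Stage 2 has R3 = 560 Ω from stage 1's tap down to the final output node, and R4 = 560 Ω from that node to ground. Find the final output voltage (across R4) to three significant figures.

V_out ≈ 3.71 V

Stage 2 presents R3+R4 = 1120 Ω as a load on stage 1's tap.
Stage 1's lower leg becomes R2‖(R3+R4) = 427.7 Ω, so V_mid = 28.2 × 427.7/1628 = 7.410 V.
Stage 2 is itself unloaded: V_out = V_mid × R4/(R3+R4) = 7.410 × 560/1120 = 3.71 V.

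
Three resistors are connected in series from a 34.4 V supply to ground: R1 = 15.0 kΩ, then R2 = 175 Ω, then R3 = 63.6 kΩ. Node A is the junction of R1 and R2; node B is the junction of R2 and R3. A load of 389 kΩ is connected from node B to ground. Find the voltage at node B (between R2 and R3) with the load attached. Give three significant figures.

At node B, R3 is in parallel with the load: R3‖R_L = 54660 Ω.
Below node A the resistance is R2 + (R3‖R_L) = 54840 Ω, so V_A = 34.4 × 54840/69840 = 27.01 V.
Then V_B = V_A × (R3‖R_L)/(R2 + R3‖R_L) = 27.01 × 54660/54840 = 26.9 V.

V ≈ 26.9 V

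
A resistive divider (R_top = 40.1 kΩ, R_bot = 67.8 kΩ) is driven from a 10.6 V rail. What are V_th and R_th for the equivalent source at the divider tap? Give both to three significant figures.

V_th is the open-circuit tap voltage: 10.6 × 67.8/(40.1 + 67.8) = 6.66 V.
With the supply zeroed, R_top and R_bot appear in parallel from the tap: R_th = R_top‖R_bot = (40.1 × 67.8)/107.9 = 25.2 kΩ.

V_th = 6.66 V, R_th = 25.2 kΩ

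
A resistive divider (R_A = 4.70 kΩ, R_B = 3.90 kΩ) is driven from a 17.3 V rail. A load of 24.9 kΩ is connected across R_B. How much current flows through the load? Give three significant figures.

R_B‖R_L = 3.372 kΩ; V_out = 17.3 × 3.372/8.072 = 7.227 V.
I_L = V_out / R_L = 7.227 / 24.9 kΩ = 0.290 mA.

I_L ≈ 0.290 mA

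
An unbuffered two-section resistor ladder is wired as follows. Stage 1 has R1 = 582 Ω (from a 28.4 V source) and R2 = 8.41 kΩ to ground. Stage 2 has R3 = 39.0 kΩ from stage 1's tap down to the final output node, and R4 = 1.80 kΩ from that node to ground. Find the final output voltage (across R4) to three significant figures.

Stage 2 presents R3+R4 = 40800 Ω as a load on stage 1's tap.
Stage 1's lower leg becomes R2‖(R3+R4) = 6973 Ω, so V_mid = 28.4 × 6973/7555 = 26.21 V.
Stage 2 is itself unloaded: V_out = V_mid × R4/(R3+R4) = 26.21 × 1800/40800 = 1.16 V.

V_out ≈ 1.16 V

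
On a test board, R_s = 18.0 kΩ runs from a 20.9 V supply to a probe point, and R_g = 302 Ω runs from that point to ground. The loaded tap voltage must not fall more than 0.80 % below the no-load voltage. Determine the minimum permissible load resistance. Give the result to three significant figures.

R_L(min) ≈ 36.8 kΩ

Output resistance R_th = R_s‖R_g = (18000 × 302)/18300 = 297.0 Ω.
The fractional drop is R_th/(R_th + R_L); requiring this ≤ 0.00800 gives R_L ≥ R_th(1/0.00800 − 1) = 297.0 × 124.0 = 36.8 kΩ.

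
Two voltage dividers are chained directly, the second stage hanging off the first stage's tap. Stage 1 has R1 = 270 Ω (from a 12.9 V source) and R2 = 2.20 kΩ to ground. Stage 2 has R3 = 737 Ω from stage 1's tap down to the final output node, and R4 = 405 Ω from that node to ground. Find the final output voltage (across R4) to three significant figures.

Stage 2 presents R3+R4 = 1142 Ω as a load on stage 1's tap.
Stage 1's lower leg becomes R2‖(R3+R4) = 751.8 Ω, so V_mid = 12.9 × 751.8/1022 = 9.491 V.
Stage 2 is itself unloaded: V_out = V_mid × R4/(R3+R4) = 9.491 × 405/1142 = 3.37 V.

V_out ≈ 3.37 V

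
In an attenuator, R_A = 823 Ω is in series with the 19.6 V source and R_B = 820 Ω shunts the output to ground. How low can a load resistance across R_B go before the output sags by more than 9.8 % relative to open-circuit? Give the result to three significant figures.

R_L(min) ≈ 3.78 kΩ

Output resistance R_th = R_A‖R_B = (823 × 820)/1643 = 410.7 Ω.
The fractional drop is R_th/(R_th + R_L); requiring this ≤ 0.0980 gives R_L ≥ R_th(1/0.0980 − 1) = 410.7 × 9.204 = 3.78 kΩ.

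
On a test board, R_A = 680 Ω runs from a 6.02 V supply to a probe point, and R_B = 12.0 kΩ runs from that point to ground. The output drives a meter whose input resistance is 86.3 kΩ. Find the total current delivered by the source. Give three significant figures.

R_B‖R_L = 10540 Ω, so the source sees R_A + R_B‖R_L = 11220 Ω.
I = 6.02 V / 11220 Ω = 0.537 mA.

I ≈ 0.537 mA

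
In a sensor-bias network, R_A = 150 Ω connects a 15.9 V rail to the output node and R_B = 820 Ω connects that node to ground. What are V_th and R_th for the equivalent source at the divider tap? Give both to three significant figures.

V_th is the open-circuit tap voltage: 15.9 × 820/(150 + 820) = 13.4 V.
With the supply zeroed, R_A and R_B appear in parallel from the tap: R_th = R_A‖R_B = (150 × 820)/970.0 = 127 Ω.

V_th = 13.4 V, R_th = 127 Ω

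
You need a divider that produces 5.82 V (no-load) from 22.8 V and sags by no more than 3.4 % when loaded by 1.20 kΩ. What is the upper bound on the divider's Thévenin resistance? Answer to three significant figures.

Loading drop = R_th/(R_th + R_L) ≤ 0.0340, so R_th ≤ R_L · ε/(1−ε) = 1.20 kΩ × 0.0340/0.9660 = 42.2 Ω.
(Any R1, R2 with R2/(R1+R2) = 0.255 and R1‖R2 ≤ 42.2 Ω will meet the spec.)

R_th ≤ 42.2 Ω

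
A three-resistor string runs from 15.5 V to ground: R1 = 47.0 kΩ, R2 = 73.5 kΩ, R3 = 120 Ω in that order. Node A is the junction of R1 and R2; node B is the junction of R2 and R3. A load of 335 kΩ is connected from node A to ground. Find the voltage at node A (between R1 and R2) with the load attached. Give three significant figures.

V ≈ 8.71 V

Below node A the series string R2+R3 = 73620 Ω sits in parallel with the 335000 Ω load: 60360 Ω.
V_A = 15.5 × 60360/(47000 + 60360) = 8.71 V.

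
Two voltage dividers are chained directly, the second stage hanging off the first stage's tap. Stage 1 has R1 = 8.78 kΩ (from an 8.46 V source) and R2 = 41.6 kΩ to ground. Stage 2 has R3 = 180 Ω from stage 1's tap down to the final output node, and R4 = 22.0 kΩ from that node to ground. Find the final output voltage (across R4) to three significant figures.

V_out ≈ 5.22 V

Stage 2 presents R3+R4 = 22180 Ω as a load on stage 1's tap.
Stage 1's lower leg becomes R2‖(R3+R4) = 14470 Ω, so V_mid = 8.46 × 14470/23250 = 5.265 V.
Stage 2 is itself unloaded: V_out = V_mid × R4/(R3+R4) = 5.265 × 22000/22180 = 5.22 V.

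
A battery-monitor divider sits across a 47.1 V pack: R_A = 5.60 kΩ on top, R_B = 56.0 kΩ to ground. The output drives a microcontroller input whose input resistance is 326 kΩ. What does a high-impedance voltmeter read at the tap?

The load sits in parallel with R_B: R_B‖R_L = (56.0 × 326) / (56.0 + 326) = 47.79 kΩ.
V_out = 47.1 × 47.79 / (5.60 + 47.79) = 47.1 × 47.79/53.39 = 42.2 V.

V_out ≈ 42.2 V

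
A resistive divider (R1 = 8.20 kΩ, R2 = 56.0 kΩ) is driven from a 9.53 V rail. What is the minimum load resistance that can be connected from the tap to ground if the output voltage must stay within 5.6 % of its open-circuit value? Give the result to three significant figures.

Output resistance R_th = R1‖R2 = (8.20 × 56.0)/64.20 = 7.153 kΩ.
The fractional drop is R_th/(R_th + R_L); requiring this ≤ 0.0560 gives R_L ≥ R_th(1/0.0560 − 1) = 7.153 × 16.86 = 121 kΩ.

R_L(min) ≈ 121 kΩ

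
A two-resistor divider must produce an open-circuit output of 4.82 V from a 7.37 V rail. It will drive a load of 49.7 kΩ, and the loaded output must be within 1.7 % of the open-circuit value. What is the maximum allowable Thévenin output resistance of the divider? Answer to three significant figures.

Loading drop = R_th/(R_th + R_L) ≤ 0.0170, so R_th ≤ R_L · ε/(1−ε) = 49.7 kΩ × 0.0170/0.9830 = 860 Ω.
(Any R1, R2 with R2/(R1+R2) = 0.654 and R1‖R2 ≤ 860 Ω will meet the spec.)

R_th ≤ 860 Ω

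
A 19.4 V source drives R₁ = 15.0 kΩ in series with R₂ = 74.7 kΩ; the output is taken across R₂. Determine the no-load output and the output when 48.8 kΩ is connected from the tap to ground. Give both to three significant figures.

Unloaded: 16.2 V; loaded: 12.9 V

Open-circuit: V = 19.4 × 74.7/(15.0 + 74.7) = 16.2 V.
With the load, R₂ becomes R₂‖R_L = 29.52 kΩ, so V = 19.4 × 29.52/44.52 = 12.9 V.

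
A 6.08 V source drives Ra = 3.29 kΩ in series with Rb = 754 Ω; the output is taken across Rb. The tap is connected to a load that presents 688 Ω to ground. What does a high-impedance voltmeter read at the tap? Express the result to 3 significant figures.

The load sits in parallel with Rb: Rb‖R_L = (754 × 688) / (754 + 688) = 359.7 Ω.
V_out = 6.08 × 359.7 / (3290 + 359.7) = 6.08 × 359.7/3650 = 0.599 V.
(Unloaded it would have been 1.13 V.)

V_out ≈ 0.599 V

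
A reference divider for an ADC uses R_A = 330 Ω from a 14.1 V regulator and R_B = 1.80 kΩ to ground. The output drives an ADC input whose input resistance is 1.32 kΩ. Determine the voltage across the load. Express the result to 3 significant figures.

V_out ≈ 9.84 V

The load sits in parallel with R_B: R_B‖R_L = (1800 × 1320) / (1800 + 1320) = 761.5 Ω.
V_out = 14.1 × 761.5 / (330 + 761.5) = 14.1 × 761.5/1092 = 9.84 V.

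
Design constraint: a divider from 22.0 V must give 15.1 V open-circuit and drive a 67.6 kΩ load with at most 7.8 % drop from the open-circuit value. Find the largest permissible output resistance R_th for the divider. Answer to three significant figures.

R_th ≤ 5.72 kΩ

Loading drop = R_th/(R_th + R_L) ≤ 0.0780, so R_th ≤ R_L · ε/(1−ε) = 67.6 kΩ × 0.0780/0.9220 = 5.72 kΩ.
(Any R1, R2 with R2/(R1+R2) = 0.686 and R1‖R2 ≤ 5.72 kΩ will meet the spec.)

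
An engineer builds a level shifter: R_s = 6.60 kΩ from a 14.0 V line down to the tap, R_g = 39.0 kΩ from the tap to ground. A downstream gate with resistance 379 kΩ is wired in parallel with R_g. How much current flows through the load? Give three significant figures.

I_L ≈ 0.0311 mA

R_g‖R_L = 35.36 kΩ; V_out = 14.0 × 35.36/41.96 = 11.80 V.
I_L = V_out / R_L = 11.80 / 379 kΩ = 0.0311 mA.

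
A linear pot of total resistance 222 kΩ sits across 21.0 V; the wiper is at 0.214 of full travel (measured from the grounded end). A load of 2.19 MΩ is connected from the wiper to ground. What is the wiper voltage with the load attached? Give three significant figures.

V ≈ 4.42 V

The wiper splits the pot into (1−α)R = 174.5 kΩ above and αR = 47.51 kΩ below.
Lower section ‖ load = 46.50 kΩ.
V_wiper = 21.0 × 46.50/(174.5 + 46.50) = 4.42 V.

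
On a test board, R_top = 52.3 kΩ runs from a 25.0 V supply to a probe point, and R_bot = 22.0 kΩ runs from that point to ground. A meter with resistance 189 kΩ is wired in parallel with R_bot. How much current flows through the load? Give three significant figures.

I_L ≈ 0.0362 mA

R_bot‖R_L = 19.71 kΩ; V_out = 25.0 × 19.71/72.01 = 6.842 V.
I_L = V_out / R_L = 6.842 / 189 kΩ = 0.0362 mA.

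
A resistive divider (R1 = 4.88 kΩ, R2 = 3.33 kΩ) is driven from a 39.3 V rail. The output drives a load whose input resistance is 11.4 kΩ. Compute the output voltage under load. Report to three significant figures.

The load sits in parallel with R2: R2‖R_L = (3.33 × 11.4) / (3.33 + 11.4) = 2.577 kΩ.
V_out = 39.3 × 2.577 / (4.88 + 2.577) = 39.3 × 2.577/7.457 = 13.6 V.

V_out ≈ 13.6 V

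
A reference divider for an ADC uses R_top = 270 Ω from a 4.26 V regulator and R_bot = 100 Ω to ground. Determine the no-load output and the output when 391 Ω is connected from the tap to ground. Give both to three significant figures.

Open-circuit: V = 4.26 × 100/(270 + 100) = 1.15 V.
With the load, R_bot becomes R_bot‖R_L = 79.63 Ω, so V = 4.26 × 79.63/349.6 = 0.970 V.

Unloaded: 1.15 V; loaded: 0.970 V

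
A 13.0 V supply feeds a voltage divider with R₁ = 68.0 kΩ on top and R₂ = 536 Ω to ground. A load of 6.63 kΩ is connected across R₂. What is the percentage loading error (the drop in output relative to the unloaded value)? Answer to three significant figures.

The divider's output (Thévenin) resistance is R₁‖R₂ = 531.8 Ω.
Fractional drop under load = R_th/(R_th + R_L) = 531.8 / (531.8 + 6630) = 0.07426.
So the output falls by 7.43 %.

7.43 %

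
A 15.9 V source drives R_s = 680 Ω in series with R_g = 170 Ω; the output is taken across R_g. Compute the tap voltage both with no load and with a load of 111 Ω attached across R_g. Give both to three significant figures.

Unloaded: 3.18 V; loaded: 1.43 V

Open-circuit: V = 15.9 × 170/(680 + 170) = 3.18 V.
With the load, R_g becomes R_g‖R_L = 67.15 Ω, so V = 15.9 × 67.15/747.2 = 1.43 V.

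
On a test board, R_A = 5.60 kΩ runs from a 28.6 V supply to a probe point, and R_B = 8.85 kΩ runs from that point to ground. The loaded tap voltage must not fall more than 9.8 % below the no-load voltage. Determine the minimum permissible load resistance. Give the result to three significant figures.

R_L(min) ≈ 31.6 kΩ

Output resistance R_th = R_A‖R_B = (5.60 × 8.85)/14.45 = 3.430 kΩ.
The fractional drop is R_th/(R_th + R_L); requiring this ≤ 0.0980 gives R_L ≥ R_th(1/0.0980 − 1) = 3.430 × 9.204 = 31.6 kΩ.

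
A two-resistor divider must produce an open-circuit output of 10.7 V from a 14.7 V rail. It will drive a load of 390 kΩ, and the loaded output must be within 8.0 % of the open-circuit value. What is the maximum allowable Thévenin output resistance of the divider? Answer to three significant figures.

Loading drop = R_th/(R_th + R_L) ≤ 0.0800, so R_th ≤ R_L · ε/(1−ε) = 390 kΩ × 0.0800/0.9200 = 33.9 kΩ.
(Any R1, R2 with R2/(R1+R2) = 0.728 and R1‖R2 ≤ 33.9 kΩ will meet the spec.)

R_th ≤ 33.9 kΩ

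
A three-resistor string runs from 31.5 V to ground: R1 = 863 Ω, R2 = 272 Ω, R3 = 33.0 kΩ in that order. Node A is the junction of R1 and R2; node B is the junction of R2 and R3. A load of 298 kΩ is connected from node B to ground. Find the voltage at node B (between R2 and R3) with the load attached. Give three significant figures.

At node B, R3 is in parallel with the load: R3‖R_L = 29710 Ω.
Below node A the resistance is R2 + (R3‖R_L) = 29980 Ω, so V_A = 31.5 × 29980/30840 = 30.62 V.
Then V_B = V_A × (R3‖R_L)/(R2 + R3‖R_L) = 30.62 × 29710/29980 = 30.3 V.

V ≈ 30.3 V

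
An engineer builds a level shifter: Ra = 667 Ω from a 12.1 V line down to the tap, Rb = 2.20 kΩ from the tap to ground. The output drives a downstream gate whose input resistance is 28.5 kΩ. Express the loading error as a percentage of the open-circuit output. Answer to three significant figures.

1.76 %

The divider's output (Thévenin) resistance is Ra‖Rb = 511.8 Ω.
Fractional drop under load = R_th/(R_th + R_L) = 511.8 / (511.8 + 28500) = 0.01764.
So the output falls by 1.76 %.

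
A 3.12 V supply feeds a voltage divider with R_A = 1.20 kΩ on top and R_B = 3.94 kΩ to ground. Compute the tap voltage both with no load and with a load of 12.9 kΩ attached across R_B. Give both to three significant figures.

Unloaded: 2.39 V; loaded: 2.23 V

Open-circuit: V = 3.12 × 3.94/(1.20 + 3.94) = 2.39 V.
With the load, R_B becomes R_B‖R_L = 3.018 kΩ, so V = 3.12 × 3.018/4.218 = 2.23 V.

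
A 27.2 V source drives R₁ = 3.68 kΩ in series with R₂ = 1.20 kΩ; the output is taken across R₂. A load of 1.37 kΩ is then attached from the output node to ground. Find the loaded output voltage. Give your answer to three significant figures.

V_out ≈ 4.03 V

The load sits in parallel with R₂: R₂‖R_L = (1.20 × 1.37) / (1.20 + 1.37) = 0.6397 kΩ.
V_out = 27.2 × 0.6397 / (3.68 + 0.6397) = 27.2 × 0.6397/4.320 = 4.03 V.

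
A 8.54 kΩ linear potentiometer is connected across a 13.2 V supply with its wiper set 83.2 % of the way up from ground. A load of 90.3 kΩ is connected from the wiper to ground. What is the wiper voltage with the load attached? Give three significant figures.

The wiper splits the pot into (1−α)R = 1.435 kΩ above and αR = 7.105 kΩ below.
Lower section ‖ load = 6.587 kΩ.
V_wiper = 13.2 × 6.587/(1.435 + 6.587) = 10.8 V.

V ≈ 10.8 V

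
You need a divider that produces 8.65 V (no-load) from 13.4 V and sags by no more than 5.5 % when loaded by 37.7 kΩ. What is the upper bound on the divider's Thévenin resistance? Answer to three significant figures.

R_th ≤ 2.19 kΩ

Loading drop = R_th/(R_th + R_L) ≤ 0.0550, so R_th ≤ R_L · ε/(1−ε) = 37.7 kΩ × 0.0550/0.9450 = 2.19 kΩ.
(Any R1, R2 with R2/(R1+R2) = 0.646 and R1‖R2 ≤ 2.19 kΩ will meet the spec.)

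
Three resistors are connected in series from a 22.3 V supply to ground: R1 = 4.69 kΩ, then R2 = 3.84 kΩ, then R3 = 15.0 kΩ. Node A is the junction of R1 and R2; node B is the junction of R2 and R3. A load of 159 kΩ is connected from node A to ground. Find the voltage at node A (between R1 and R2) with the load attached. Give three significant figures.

V ≈ 17.4 V

Below node A the series string R2+R3 = 18.84 kΩ sits in parallel with the 159 kΩ load: 16.84 kΩ.
V_A = 22.3 × 16.84/(4.69 + 16.84) = 17.4 V.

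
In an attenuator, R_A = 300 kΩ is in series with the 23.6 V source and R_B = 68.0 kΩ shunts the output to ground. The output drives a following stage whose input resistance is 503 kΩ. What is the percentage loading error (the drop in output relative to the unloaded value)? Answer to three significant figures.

The divider's output (Thévenin) resistance is R_A‖R_B = 55.43 kΩ.
Fractional drop under load = R_th/(R_th + R_L) = 55.43 / (55.43 + 503) = 0.09927.
So the output falls by 9.93 %.

9.93 %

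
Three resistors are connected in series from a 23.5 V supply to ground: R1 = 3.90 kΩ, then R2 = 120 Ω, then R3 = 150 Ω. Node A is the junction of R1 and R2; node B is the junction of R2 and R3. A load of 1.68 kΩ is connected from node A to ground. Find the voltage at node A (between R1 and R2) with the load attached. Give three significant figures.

V ≈ 1.32 V

Below node A the series string R2+R3 = 270.0 Ω sits in parallel with the 1680 Ω load: 232.6 Ω.
V_A = 23.5 × 232.6/(3900 + 232.6) = 1.32 V.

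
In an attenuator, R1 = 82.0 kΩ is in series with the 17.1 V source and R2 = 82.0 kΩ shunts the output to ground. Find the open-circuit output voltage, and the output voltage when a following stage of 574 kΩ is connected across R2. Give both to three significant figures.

Unloaded: 8.55 V; loaded: 7.98 V

Open-circuit: V = 17.1 × 82.0/(82.0 + 82.0) = 8.55 V.
With the load, R2 becomes R2‖R_L = 71.75 kΩ, so V = 17.1 × 71.75/153.8 = 7.98 V.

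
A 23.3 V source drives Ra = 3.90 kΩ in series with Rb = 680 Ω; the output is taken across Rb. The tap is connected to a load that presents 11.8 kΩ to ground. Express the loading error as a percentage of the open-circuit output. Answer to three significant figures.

4.68 %

The divider's output (Thévenin) resistance is Ra‖Rb = 579.0 Ω.
Fractional drop under load = R_th/(R_th + R_L) = 579.0 / (579.0 + 11800) = 0.04678.
So the output falls by 4.68 %.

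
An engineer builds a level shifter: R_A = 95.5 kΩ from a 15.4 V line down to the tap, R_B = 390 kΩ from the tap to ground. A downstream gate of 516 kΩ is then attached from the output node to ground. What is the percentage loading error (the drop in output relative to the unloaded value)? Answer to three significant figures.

12.9 %

The divider's output (Thévenin) resistance is R_A‖R_B = 76.71 kΩ.
Fractional drop under load = R_th/(R_th + R_L) = 76.71 / (76.71 + 516) = 0.1294.
So the output falls by 12.9 %.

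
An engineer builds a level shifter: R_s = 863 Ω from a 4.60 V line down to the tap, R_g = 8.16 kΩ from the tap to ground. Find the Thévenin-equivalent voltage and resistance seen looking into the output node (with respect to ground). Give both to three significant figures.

V_th = 4.16 V, R_th = 780 Ω

V_th is the open-circuit tap voltage: 4.60 × 8160/(863 + 8160) = 4.16 V.
With the supply zeroed, R_s and R_g appear in parallel from the tap: R_th = R_s‖R_g = (863 × 8160)/9023 = 780 Ω.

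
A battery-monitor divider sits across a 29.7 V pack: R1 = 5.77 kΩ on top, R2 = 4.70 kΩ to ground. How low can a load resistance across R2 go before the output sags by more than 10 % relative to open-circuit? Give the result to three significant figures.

R_L(min) ≈ 23.3 kΩ

Output resistance R_th = R1‖R2 = (5.77 × 4.70)/10.47 = 2.590 kΩ.
The fractional drop is R_th/(R_th + R_L); requiring this ≤ 0.100 gives R_L ≥ R_th(1/0.100 − 1) = 2.590 × 9.000 = 23.3 kΩ.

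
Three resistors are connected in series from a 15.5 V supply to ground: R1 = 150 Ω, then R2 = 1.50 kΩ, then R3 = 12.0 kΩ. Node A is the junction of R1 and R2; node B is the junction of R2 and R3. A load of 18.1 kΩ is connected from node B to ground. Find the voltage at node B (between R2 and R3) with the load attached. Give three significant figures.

V ≈ 12.6 V

At node B, R3 is in parallel with the load: R3‖R_L = 7216 Ω.
Below node A the resistance is R2 + (R3‖R_L) = 8716 Ω, so V_A = 15.5 × 8716/8866 = 15.24 V.
Then V_B = V_A × (R3‖R_L)/(R2 + R3‖R_L) = 15.24 × 7216/8716 = 12.6 V.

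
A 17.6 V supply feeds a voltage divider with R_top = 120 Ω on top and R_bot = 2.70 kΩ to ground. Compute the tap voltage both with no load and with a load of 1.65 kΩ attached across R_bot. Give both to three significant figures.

Open-circuit: V = 17.6 × 2700/(120 + 2700) = 16.9 V.
With the load, R_bot becomes R_bot‖R_L = 1024 Ω, so V = 17.6 × 1024/1144 = 15.8 V.

Unloaded: 16.9 V; loaded: 15.8 V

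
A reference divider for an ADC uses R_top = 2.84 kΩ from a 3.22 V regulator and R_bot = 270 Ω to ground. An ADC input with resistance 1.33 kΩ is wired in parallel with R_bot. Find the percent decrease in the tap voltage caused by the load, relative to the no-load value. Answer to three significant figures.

15.6 %

Unloaded V = 3.22 × 270/3110 = 0.2795 V.
Loaded: R_bot‖R_L = 224.4 Ω, giving V = 3.22 × 224.4/3064 = 0.2358 V.
Drop = (0.2795 − 0.2358) / 0.2795 = 15.6 %.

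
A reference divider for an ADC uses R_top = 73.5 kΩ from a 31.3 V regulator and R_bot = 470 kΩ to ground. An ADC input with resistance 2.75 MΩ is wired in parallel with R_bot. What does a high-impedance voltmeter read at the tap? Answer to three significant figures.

V_out ≈ 26.5 V

The load sits in parallel with R_bot: R_bot‖R_L = (470 × 2750) / (470 + 2750) = 401.4 kΩ.
V_out = 31.3 × 401.4 / (73.5 + 401.4) = 31.3 × 401.4/474.9 = 26.5 V.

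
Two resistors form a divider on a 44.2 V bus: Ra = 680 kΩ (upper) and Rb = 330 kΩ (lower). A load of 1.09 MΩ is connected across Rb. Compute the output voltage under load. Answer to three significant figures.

The load sits in parallel with Rb: Rb‖R_L = (330 × 1090) / (330 + 1090) = 253.3 kΩ.
V_out = 44.2 × 253.3 / (680 + 253.3) = 44.2 × 253.3/933.3 = 12.0 V.

V_out ≈ 12.0 V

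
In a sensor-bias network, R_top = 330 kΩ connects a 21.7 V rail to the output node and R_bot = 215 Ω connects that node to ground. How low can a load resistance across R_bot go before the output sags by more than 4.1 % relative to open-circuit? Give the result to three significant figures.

R_L(min) ≈ 5.03 kΩ

Output resistance R_th = R_top‖R_bot = (330000 × 215)/330200 = 214.9 Ω.
The fractional drop is R_th/(R_th + R_L); requiring this ≤ 0.0410 gives R_L ≥ R_th(1/0.0410 − 1) = 214.9 × 23.39 = 5.03 kΩ.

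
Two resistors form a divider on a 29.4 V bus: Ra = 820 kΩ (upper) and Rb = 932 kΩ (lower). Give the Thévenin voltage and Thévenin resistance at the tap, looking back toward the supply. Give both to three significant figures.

V_th is the open-circuit tap voltage: 29.4 × 932/(820 + 932) = 15.6 V.
With the supply zeroed, Ra and Rb appear in parallel from the tap: R_th = Ra‖Rb = (820 × 932)/1752 = 436 kΩ.

V_th = 15.6 V, R_th = 436 kΩ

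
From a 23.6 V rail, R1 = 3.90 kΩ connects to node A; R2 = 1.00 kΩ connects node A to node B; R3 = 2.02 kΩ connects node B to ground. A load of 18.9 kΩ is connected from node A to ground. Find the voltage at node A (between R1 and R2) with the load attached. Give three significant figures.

Below node A the series string R2+R3 = 3.020 kΩ sits in parallel with the 18.9 kΩ load: 2.604 kΩ.
V_A = 23.6 × 2.604/(3.90 + 2.604) = 9.45 V.

V ≈ 9.45 V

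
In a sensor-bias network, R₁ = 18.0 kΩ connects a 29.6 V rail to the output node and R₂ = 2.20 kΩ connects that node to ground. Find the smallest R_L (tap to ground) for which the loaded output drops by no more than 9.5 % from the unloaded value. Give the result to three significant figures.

R_L(min) ≈ 18.7 kΩ

Output resistance R_th = R₁‖R₂ = (18.0 × 2.20)/20.20 = 1.960 kΩ.
The fractional drop is R_th/(R_th + R_L); requiring this ≤ 0.0950 gives R_L ≥ R_th(1/0.0950 − 1) = 1.960 × 9.526 = 18.7 kΩ.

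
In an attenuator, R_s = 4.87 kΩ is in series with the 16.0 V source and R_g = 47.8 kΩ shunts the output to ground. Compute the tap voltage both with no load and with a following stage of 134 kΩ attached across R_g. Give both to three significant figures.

Unloaded: 14.5 V; loaded: 14.1 V

Open-circuit: V = 16.0 × 47.8/(4.87 + 47.8) = 14.5 V.
With the load, R_g becomes R_g‖R_L = 35.23 kΩ, so V = 16.0 × 35.23/40.10 = 14.1 V.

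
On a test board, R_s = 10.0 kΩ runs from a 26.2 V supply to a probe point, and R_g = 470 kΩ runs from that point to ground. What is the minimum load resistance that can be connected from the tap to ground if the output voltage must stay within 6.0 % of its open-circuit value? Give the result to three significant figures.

R_L(min) ≈ 153 kΩ

Output resistance R_th = R_s‖R_g = (10.0 × 470)/480.0 = 9.792 kΩ.
The fractional drop is R_th/(R_th + R_L); requiring this ≤ 0.0600 gives R_L ≥ R_th(1/0.0600 − 1) = 9.792 × 15.67 = 153 kΩ.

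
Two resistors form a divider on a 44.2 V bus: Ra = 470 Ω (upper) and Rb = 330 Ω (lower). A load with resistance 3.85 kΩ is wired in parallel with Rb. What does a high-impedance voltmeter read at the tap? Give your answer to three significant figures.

V_out ≈ 17.4 V

The load sits in parallel with Rb: Rb‖R_L = (330 × 3850) / (330 + 3850) = 303.9 Ω.
V_out = 44.2 × 303.9 / (470 + 303.9) = 44.2 × 303.9/773.9 = 17.4 V.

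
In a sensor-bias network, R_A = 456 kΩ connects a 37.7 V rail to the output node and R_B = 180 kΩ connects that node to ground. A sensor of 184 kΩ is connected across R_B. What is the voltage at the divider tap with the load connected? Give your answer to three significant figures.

V_out ≈ 6.27 V

The load sits in parallel with R_B: R_B‖R_L = (180 × 184) / (180 + 184) = 90.99 kΩ.
V_out = 37.7 × 90.99 / (456 + 90.99) = 37.7 × 90.99/547.0 = 6.27 V.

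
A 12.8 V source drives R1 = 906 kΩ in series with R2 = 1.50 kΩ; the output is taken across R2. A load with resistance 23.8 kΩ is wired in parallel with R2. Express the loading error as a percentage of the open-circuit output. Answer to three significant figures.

The divider's output (Thévenin) resistance is R1‖R2 = 1.498 kΩ.
Fractional drop under load = R_th/(R_th + R_L) = 1.498 / (1.498 + 23.8) = 0.05920.
So the output falls by 5.92 %.

5.92 %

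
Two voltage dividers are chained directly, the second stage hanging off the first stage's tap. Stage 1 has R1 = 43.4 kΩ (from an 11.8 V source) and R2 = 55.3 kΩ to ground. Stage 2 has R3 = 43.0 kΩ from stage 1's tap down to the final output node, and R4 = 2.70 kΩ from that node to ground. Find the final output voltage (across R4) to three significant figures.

V_out ≈ 0.255 V

Stage 2 presents R3+R4 = 45.70 kΩ as a load on stage 1's tap.
Stage 1's lower leg becomes R2‖(R3+R4) = 25.02 kΩ, so V_mid = 11.8 × 25.02/68.42 = 4.315 V.
Stage 2 is itself unloaded: V_out = V_mid × R4/(R3+R4) = 4.315 × 2.70/45.70 = 0.255 V.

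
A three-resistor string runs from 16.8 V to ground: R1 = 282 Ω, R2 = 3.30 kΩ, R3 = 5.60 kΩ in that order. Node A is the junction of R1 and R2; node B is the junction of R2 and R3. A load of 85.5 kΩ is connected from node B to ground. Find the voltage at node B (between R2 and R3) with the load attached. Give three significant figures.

At node B, R3 is in parallel with the load: R3‖R_L = 5256 Ω.
Below node A the resistance is R2 + (R3‖R_L) = 8556 Ω, so V_A = 16.8 × 8556/8838 = 16.26 V.
Then V_B = V_A × (R3‖R_L)/(R2 + R3‖R_L) = 16.26 × 5256/8556 = 9.99 V.

V ≈ 9.99 V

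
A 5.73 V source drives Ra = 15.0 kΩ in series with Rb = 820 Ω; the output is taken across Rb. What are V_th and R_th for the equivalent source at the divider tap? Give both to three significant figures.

V_th = 0.297 V, R_th = 777 Ω

V_th is the open-circuit tap voltage: 5.73 × 820/(15000 + 820) = 0.297 V.
With the supply zeroed, Ra and Rb appear in parallel from the tap: R_th = Ra‖Rb = (15000 × 820)/15820 = 777 Ω.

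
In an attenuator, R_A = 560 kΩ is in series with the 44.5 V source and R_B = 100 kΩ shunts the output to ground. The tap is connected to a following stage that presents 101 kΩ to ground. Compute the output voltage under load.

The load sits in parallel with R_B: R_B‖R_L = (100 × 101) / (100 + 101) = 50.25 kΩ.
V_out = 44.5 × 50.25 / (560 + 50.25) = 44.5 × 50.25/610.2 = 3.66 V.
(Unloaded it would have been 6.74 V.)

V_out ≈ 3.66 V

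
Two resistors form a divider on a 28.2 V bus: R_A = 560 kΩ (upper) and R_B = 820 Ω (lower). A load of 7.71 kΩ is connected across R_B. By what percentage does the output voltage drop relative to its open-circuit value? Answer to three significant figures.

9.60 %

The divider's output (Thévenin) resistance is R_A‖R_B = 818.8 Ω.
Fractional drop under load = R_th/(R_th + R_L) = 818.8 / (818.8 + 7710) = 0.09600.
So the output falls by 9.60 %.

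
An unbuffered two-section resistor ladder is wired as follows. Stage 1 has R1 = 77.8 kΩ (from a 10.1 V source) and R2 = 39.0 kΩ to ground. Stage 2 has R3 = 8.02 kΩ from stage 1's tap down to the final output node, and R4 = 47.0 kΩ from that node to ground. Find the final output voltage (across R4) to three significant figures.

Stage 2 presents R3+R4 = 55.02 kΩ as a load on stage 1's tap.
Stage 1's lower leg becomes R2‖(R3+R4) = 22.82 kΩ, so V_mid = 10.1 × 22.82/100.6 = 2.291 V.
Stage 2 is itself unloaded: V_out = V_mid × R4/(R3+R4) = 2.291 × 47.0/55.02 = 1.96 V.

V_out ≈ 1.96 V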